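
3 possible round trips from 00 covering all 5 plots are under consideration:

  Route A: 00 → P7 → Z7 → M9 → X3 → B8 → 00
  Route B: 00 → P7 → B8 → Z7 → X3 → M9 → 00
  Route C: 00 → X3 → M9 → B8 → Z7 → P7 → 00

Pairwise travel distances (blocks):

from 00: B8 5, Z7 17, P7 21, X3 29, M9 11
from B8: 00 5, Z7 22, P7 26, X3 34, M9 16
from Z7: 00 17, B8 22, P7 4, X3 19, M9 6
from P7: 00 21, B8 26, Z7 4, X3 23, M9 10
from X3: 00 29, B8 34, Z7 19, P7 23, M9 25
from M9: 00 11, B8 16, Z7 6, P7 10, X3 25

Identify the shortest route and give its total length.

95 blocks — Route A is the shortest.

Route A: 21 + 4 + 6 + 25 + 34 + 5 = 95
Route B: 21 + 26 + 22 + 19 + 25 + 11 = 124
Route C: 29 + 25 + 16 + 22 + 4 + 21 = 117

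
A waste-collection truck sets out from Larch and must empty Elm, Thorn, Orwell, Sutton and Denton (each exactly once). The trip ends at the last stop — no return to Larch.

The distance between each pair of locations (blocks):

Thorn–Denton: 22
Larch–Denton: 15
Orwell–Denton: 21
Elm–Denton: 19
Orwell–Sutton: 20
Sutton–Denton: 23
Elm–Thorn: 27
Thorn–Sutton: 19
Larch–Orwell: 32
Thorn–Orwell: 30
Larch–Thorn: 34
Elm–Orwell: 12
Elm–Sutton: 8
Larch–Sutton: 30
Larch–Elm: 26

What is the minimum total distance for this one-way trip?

There are 5! = 120 possible orderings.
Larch → Elm → Thorn → Orwell → Sutton → Denton: 26+27+30+20+23 = 126
Larch → Elm → Thorn → Orwell → Denton → Sutton: 26+27+30+21+23 = 127
Larch → Elm → Thorn → Sutton → Orwell → Denton: 26+27+19+20+21 = 113
Larch → Elm → Thorn → Sutton → Denton → Orwell: 26+27+19+23+21 = 116
Larch → Elm → Thorn → Denton → Orwell → Sutton: 26+27+22+21+20 = 116
Larch → Elm → Thorn → Denton → Sutton → Orwell: 26+27+22+23+20 = 118
Larch → Elm → Orwell → Thorn → Sutton → Denton: 26+12+30+19+23 = 110
Larch → Elm → Orwell → Thorn → Denton → Sutton: 26+12+30+22+23 = 113
Larch → Elm → Orwell → Sutton → Thorn → Denton: 26+12+20+19+22 = 99
Larch → Elm → Orwell → Sutton → Denton → Thorn: 26+12+20+23+22 = 103
Larch → Elm → Orwell → Denton → Thorn → Sutton: 26+12+21+22+19 = 100
Larch → Elm → Orwell → Denton → Sutton → Thorn: 26+12+21+23+19 = 101
Larch → Elm → Sutton → Thorn → Orwell → Denton: 26+8+19+30+21 = 104
Larch → Elm → Sutton → Thorn → Denton → Orwell: 26+8+19+22+21 = 96
… (106 more)
Larch → Denton → Orwell → Elm → Sutton → Thorn: 15+21+12+8+19 = 75  ← best
The minimum is 75.
One shortest path: Larch → Denton → Orwell → Elm → Sutton → Thorn.

Minimum one-way distance = 75 blocks.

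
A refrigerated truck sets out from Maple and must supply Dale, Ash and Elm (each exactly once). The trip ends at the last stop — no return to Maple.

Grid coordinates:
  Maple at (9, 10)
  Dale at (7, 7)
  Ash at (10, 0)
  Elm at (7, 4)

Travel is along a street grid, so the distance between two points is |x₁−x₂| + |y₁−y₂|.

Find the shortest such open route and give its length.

There are 3! = 6 possible orderings.
Maple→Dale→Ash→Elm: 5+10+7 = 22
Maple→Dale→Elm→Ash: 5+3+7 = 15
Maple→Ash→Dale→Elm: 11+10+3 = 24
Maple→Ash→Elm→Dale: 11+7+3 = 21
Maple→Elm→Dale→Ash: 8+3+10 = 21
Maple→Elm→Ash→Dale: 8+7+10 = 25
The minimum is 15.
One shortest path: Maple → Dale → Elm → Ash.

15 — the minimum one-way total.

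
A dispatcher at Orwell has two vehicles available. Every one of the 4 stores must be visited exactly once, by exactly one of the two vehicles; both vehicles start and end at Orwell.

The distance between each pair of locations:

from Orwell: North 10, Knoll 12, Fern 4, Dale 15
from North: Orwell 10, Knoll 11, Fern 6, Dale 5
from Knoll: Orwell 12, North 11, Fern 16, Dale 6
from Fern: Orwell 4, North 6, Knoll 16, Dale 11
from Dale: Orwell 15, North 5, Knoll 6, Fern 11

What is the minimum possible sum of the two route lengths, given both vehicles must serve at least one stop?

Minimum combined distance: 41.

Check every non-empty split of the stops between the two vehicles; for each half take its own optimal tour:
  {North} + {Knoll, Fern, Dale}: 20 + 33 = 53
  {Knoll} + {North, Fern, Dale}: 24 + 30 = 54
  {North, Knoll} + {Fern, Dale}: 33 + 30 = 63
  {Fern} + {North, Knoll, Dale}: 8 + 33 = 41
  {North, Fern} + {Knoll, Dale}: 20 + 33 = 53
  {Knoll, Fern} + {North, Dale}: 32 + 30 = 62
  … (7 splits in total)
Best: vehicle 1 Orwell → Fern → Orwell = 8; vehicle 2 Orwell → North → Dale → Knoll → Orwell = 33; combined 41.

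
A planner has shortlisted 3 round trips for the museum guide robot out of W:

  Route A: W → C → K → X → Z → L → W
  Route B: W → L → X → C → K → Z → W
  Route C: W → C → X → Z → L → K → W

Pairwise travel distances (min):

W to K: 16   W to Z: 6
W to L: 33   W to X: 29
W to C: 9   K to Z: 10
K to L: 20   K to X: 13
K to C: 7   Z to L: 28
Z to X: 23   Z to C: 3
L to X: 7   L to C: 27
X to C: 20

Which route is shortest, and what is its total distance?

Route A: 9 + 7 + 13 + 23 + 28 + 33 = 113
Route B: 33 + 7 + 20 + 7 + 10 + 6 = 83
Route C: 9 + 20 + 23 + 28 + 20 + 16 = 116

Shortest is Route B, total 83 min.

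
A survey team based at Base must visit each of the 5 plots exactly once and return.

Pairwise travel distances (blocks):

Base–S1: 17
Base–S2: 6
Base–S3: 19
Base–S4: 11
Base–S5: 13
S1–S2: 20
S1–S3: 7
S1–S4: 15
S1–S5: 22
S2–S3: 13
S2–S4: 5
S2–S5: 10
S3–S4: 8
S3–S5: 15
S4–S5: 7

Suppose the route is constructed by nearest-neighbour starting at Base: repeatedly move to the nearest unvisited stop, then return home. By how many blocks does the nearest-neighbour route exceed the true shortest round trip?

The nearest-neighbour route is 2 blocks longer than optimal.

From Base: S2=6, S4=11, S5=13, S1=17, S3=19 → choose S2 (6).
From S2: S4=5, S5=10, S3=13, S1=20 → choose S4 (5).
From S4: S5=7, S3=8, S1=15 → choose S5 (7).
From S5: S3=15, S1=22 → choose S3 (15).
From S3: S1=7 → choose S1 (7).
NN route Base → S2 → S4 → S5 → S3 → S1 → Base costs 57.
Optimal: Base → S1 → S3 → S4 → S5 → S2 → Base costs 55 (by enumerating all 60 distinct tours).
Excess = 57 − 55 = 2.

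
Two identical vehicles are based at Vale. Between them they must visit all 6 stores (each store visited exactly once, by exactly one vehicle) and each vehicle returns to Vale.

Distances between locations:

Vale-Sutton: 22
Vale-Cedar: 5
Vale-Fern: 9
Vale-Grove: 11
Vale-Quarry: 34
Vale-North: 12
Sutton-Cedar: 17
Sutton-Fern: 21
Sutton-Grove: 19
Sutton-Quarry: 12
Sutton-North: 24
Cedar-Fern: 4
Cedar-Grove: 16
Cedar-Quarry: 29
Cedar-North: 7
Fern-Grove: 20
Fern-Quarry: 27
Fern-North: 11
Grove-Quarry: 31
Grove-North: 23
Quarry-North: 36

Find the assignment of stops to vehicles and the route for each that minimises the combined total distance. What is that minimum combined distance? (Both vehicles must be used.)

102 — the smallest possible combined total.

Try each way of splitting the stops between the two vehicles (each non-empty) and, for each split, find the best tour for each vehicle:
  {Sutton} + {Cedar, Fern, Grove, Quarry, North}: 44 + 92 = 136
  {Cedar} + {Sutton, Fern, Grove, Quarry, North}: 10 + 92 = 102
  {Sutton, Cedar} + {Fern, Grove, Quarry, North}: 44 + 92 = 136
  {Fern} + {Sutton, Cedar, Grove, Quarry, North}: 18 + 90 = 108
  {Sutton, Fern} + {Cedar, Grove, Quarry, North}: 52 + 90 = 142
  {Cedar, Fern} + {Sutton, Grove, Quarry, North}: 18 + 90 = 108
  … (31 splits in total)
Best: vehicle 1 Vale → Cedar → Vale = 10; vehicle 2 Vale → Grove → Sutton → Quarry → Fern → North → Vale = 92; combined 102.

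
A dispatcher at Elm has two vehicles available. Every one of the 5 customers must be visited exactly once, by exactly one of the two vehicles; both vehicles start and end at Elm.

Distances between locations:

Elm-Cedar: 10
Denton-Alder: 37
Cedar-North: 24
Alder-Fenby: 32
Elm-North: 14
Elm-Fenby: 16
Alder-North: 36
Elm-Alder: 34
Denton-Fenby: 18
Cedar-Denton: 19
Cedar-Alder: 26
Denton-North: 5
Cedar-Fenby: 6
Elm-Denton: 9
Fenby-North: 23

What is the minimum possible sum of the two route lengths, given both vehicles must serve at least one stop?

Check every non-empty split of the stops between the two vehicles; for each half take its own optimal tour:
  {Cedar} + {Denton, Alder, Fenby, North}: 20 + 98 = 118
  {Denton} + {Cedar, Alder, Fenby, North}: 18 + 98 = 116
  {Cedar, Denton} + {Alder, Fenby, North}: 38 + 98 = 136
  {Alder} + {Cedar, Denton, Fenby, North}: 68 + 53 = 121
  {Cedar, Alder} + {Denton, Fenby, North}: 70 + 53 = 123
  {Denton, Alder} + {Cedar, Fenby, North}: 80 + 53 = 133
  … (15 splits in total)
  {Cedar, Alder, Fenby} + {Denton, North}: 82 + 28 = 110  ← best
Best: vehicle 1 Elm → Cedar → Fenby → Alder → Elm = 82; vehicle 2 Elm → Denton → North → Elm = 28; combined 110.

Minimum combined distance: 110.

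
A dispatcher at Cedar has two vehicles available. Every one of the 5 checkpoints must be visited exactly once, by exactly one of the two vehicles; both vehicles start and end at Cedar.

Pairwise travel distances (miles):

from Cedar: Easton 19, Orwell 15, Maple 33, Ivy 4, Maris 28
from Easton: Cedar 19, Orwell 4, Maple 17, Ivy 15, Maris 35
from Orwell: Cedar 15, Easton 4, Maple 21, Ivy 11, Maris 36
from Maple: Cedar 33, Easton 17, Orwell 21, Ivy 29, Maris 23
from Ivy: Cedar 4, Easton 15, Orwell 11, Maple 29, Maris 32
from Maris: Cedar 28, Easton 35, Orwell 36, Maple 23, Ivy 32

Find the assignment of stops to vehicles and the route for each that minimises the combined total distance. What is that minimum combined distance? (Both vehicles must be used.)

There are 2^4 − 1 = 15 ways to divide the 5 stops into two non-empty groups. For each, the best each vehicle can do is its own shortest tour through its group:
  {Easton} + {Orwell, Maple, Ivy, Maris}: 38 + 87 = 125
  {Orwell} + {Easton, Maple, Ivy, Maris}: 30 + 87 = 117
  {Easton, Orwell} + {Maple, Ivy, Maris}: 38 + 84 = 122
  {Maple} + {Easton, Orwell, Ivy, Maris}: 66 + 82 = 148
  {Easton, Maple} + {Orwell, Ivy, Maris}: 69 + 79 = 148
  {Orwell, Maple} + {Easton, Ivy, Maris}: 69 + 82 = 151
  … (15 splits in total)
  {Ivy} + {Easton, Orwell, Maple, Maris}: 8 + 87 = 95  ← best
Best: vehicle 1 Cedar → Ivy → Cedar = 8; vehicle 2 Cedar → Orwell → Easton → Maple → Maris → Cedar = 87; combined 95.

95 miles — the smallest possible combined total.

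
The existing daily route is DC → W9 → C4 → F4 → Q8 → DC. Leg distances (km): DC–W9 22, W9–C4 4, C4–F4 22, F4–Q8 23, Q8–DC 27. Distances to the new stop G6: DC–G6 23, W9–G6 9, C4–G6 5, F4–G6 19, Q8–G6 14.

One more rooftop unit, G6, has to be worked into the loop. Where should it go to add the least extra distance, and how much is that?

Insertion cost between consecutive stops i–j is d(i,G6) + d(G6,j) − d(i,j):
  between DC and W9: 23 + 9 − 22 = 10
  between W9 and C4: 9 + 5 − 4 = 10
  between C4 and F4: 5 + 19 − 22 = 2
  between F4 and Q8: 19 + 14 − 23 = 10
  between Q8 and DC: 14 + 23 − 27 = 10
Cheapest insertion is between C4 and F4, adding 2.
New total = 98 + 2 = 100.

Adding 2 km by placing G6 on the C4–F4 leg.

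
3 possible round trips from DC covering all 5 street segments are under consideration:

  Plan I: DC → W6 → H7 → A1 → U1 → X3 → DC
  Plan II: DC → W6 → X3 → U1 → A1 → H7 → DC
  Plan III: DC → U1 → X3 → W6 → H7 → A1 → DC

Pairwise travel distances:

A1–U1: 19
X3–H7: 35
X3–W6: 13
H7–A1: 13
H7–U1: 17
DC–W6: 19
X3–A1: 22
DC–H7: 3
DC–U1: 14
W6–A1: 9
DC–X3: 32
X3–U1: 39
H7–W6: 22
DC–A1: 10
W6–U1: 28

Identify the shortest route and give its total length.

Shortest is Plan II, total 106.

Plan I: 19 + 22 + 13 + 19 + 39 + 32 = 144
Plan II: 19 + 13 + 39 + 19 + 13 + 3 = 106
Plan III: 14 + 39 + 13 + 22 + 13 + 10 = 111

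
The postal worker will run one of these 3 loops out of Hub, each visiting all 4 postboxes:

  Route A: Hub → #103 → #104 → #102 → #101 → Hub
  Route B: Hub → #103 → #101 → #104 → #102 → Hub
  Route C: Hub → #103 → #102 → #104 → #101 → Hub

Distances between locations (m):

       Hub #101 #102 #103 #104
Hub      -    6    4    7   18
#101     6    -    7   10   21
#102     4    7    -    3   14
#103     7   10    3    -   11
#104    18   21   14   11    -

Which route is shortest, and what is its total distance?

Shortest is Route A, total 45 m.

Route A: 7 + 11 + 14 + 7 + 6 = 45
Route B: 7 + 10 + 21 + 14 + 4 = 56
Route C: 7 + 3 + 14 + 21 + 6 = 51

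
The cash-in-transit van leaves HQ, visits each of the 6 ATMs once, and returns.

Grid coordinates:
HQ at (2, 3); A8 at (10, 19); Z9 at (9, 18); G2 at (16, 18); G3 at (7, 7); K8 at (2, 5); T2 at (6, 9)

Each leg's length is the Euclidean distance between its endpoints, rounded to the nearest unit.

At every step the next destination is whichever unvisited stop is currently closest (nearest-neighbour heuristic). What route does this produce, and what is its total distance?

HQ → [K8:2 / G3:6 / T2:7 / Z9:17 / A8:18 / G2:21] → K8 (2)
K8 → [G3:5 / T2:6 / Z9:15 / A8:16 / G2:19] → G3 (5)
G3 → [T2:2 / Z9:11 / A8:12 / G2:14] → T2 (2)
T2 → [Z9:9 / A8:11 / G2:13] → Z9 (9)
Z9 → [A8:1 / G2:7] → A8 (1)
A8 → [G2:6] → G2 (6)
Return G2→HQ: 21.
Total = 2 + 5 + 2 + 9 + 1 + 6 + 21 = 46.

Total distance 46 via the nearest-neighbour route HQ → K8 → G3 → T2 → Z9 → A8 → G2 → HQ.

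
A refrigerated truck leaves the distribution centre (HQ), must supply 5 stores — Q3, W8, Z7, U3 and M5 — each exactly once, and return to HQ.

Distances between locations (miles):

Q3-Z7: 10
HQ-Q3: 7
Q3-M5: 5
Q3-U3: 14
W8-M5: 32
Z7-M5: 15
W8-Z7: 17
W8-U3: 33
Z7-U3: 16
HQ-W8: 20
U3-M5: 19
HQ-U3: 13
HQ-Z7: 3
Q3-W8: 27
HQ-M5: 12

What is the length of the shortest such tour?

84 miles — the shortest possible round trip.

HQ-Q3-W8-Z7-U3-M5-HQ: 7+27+17+16+19+12 = 98
HQ-Q3-W8-Z7-M5-U3-HQ: 7+27+17+15+19+13 = 98
HQ-Q3-W8-U3-Z7-M5-HQ: 7+27+33+16+15+12 = 110
HQ-Q3-W8-U3-M5-Z7-HQ: 7+27+33+19+15+3 = 104
HQ-Q3-W8-M5-Z7-U3-HQ: 7+27+32+15+16+13 = 110
HQ-Q3-W8-M5-U3-Z7-HQ: 7+27+32+19+16+3 = 104
HQ-Q3-Z7-W8-U3-M5-HQ: 7+10+17+33+19+12 = 98
HQ-Q3-Z7-W8-M5-U3-HQ: 7+10+17+32+19+13 = 98
HQ-Q3-Z7-U3-W8-M5-HQ: 7+10+16+33+32+12 = 110
HQ-Q3-Z7-U3-M5-W8-HQ: 7+10+16+19+32+20 = 104
HQ-Q3-Z7-M5-W8-U3-HQ: 7+10+15+32+33+13 = 110
HQ-Q3-Z7-M5-U3-W8-HQ: 7+10+15+19+33+20 = 104
HQ-Q3-U3-W8-Z7-M5-HQ: 7+14+33+17+15+12 = 98
HQ-Q3-U3-W8-M5-Z7-HQ: 7+14+33+32+15+3 = 104
… (46 more)
HQ-Q3-M5-U3-W8-Z7-HQ: 7+5+19+33+17+3 = 84  ← best
The minimum is 84.
One optimal route: HQ → Q3 → M5 → U3 → W8 → Z7 → HQ (or its reverse).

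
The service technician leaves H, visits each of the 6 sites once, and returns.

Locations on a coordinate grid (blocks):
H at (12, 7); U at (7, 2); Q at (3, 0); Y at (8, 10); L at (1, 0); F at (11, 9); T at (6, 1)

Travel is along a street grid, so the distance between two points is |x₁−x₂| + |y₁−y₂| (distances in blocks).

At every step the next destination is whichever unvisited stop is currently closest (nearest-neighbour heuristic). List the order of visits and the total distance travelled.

42 blocks along H → F → Y → U → T → Q → L → H.

From H: distances to unvisited — F=3, Y=7, U=10, T=12, Q=16, L=18. Nearest is F (3).
From F: distances to unvisited — Y=4, U=11, T=13, Q=17, L=19. Nearest is Y (4).
From Y: distances to unvisited — U=9, T=11, Q=15, L=17. Nearest is U (9).
From U: distances to unvisited — T=2, Q=6, L=8. Nearest is T (2).
From T: distances to unvisited — Q=4, L=6. Nearest is Q (4).
From Q: distances to unvisited — L=2. Nearest is L (2).
Return L→H: 18.
Total = 3 + 4 + 9 + 2 + 4 + 2 + 18 = 42.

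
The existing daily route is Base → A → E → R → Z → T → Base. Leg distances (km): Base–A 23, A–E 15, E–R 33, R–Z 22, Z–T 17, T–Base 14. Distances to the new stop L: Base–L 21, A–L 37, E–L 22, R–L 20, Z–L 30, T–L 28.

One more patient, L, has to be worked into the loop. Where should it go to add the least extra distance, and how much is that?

Adding 9 km by placing L on the E–R leg.

Insertion cost between consecutive stops i–j is d(i,L) + d(L,j) − d(i,j):
  between Base and A: 21 + 37 − 23 = 35
  between A and E: 37 + 22 − 15 = 44
  between E and R: 22 + 20 − 33 = 9
  between R and Z: 20 + 30 − 22 = 28
  between Z and T: 30 + 28 − 17 = 41
  between T and Base: 28 + 21 − 14 = 35
Cheapest insertion is between E and R, adding 9.
New total = 124 + 9 = 133.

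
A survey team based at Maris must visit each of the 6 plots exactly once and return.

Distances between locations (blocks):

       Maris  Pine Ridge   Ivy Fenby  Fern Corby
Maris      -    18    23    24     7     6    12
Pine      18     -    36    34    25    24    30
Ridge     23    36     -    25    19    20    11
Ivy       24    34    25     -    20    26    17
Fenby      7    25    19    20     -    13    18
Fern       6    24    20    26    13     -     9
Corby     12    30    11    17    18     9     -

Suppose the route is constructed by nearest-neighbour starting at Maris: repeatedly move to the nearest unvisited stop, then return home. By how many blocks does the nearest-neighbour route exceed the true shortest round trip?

3 blocks longer than the optimal tour.

From Maris: Fern=6, Fenby=7, Corby=12, Pine=18, Ridge=23, Ivy=24 → choose Fern (6).
From Fern: Corby=9, Fenby=13, Ridge=20, Pine=24, Ivy=26 → choose Corby (9).
From Corby: Ridge=11, Ivy=17, Fenby=18, Pine=30 → choose Ridge (11).
From Ridge: Fenby=19, Ivy=25, Pine=36 → choose Fenby (19).
From Fenby: Ivy=20, Pine=25 → choose Ivy (20).
From Ivy: Pine=34 → choose Pine (34).
NN route Maris → Fern → Corby → Ridge → Fenby → Ivy → Pine → Maris costs 117.
Optimal: Maris → Pine → Fenby → Ivy → Ridge → Corby → Fern → Maris costs 114 (by enumerating all 360 distinct tours).
Excess = 117 − 114 = 3.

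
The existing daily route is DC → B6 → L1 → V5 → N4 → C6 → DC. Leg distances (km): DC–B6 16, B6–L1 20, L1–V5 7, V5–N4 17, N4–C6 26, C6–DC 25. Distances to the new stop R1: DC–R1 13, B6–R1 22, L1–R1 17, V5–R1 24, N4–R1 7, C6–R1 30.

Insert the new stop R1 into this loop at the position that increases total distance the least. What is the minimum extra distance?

Insertion cost between consecutive stops i–j is d(i,R1) + d(R1,j) − d(i,j):
  between DC and B6: 13 + 22 − 16 = 19
  between B6 and L1: 22 + 17 − 20 = 19
  between L1 and V5: 17 + 24 − 7 = 34
  between V5 and N4: 24 + 7 − 17 = 14
  between N4 and C6: 7 + 30 − 26 = 11
  between C6 and DC: 30 + 13 − 25 = 18
Cheapest insertion is between N4 and C6, adding 11.
New total = 111 + 11 = 122.

+11 km — insert R1 between N4 and C6.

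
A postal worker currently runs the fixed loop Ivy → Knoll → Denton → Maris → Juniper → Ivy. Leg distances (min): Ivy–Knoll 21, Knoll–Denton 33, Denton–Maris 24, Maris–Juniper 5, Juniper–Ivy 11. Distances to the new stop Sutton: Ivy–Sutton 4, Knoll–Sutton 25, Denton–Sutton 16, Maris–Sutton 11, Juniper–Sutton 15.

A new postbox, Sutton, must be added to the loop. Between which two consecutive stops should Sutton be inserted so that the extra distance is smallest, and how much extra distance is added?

Insertion cost between consecutive stops i–j is d(i,Sutton) + d(Sutton,j) − d(i,j):
  between Ivy and Knoll: 4 + 25 − 21 = 8
  between Knoll and Denton: 25 + 16 − 33 = 8
  between Denton and Maris: 16 + 11 − 24 = 3
  between Maris and Juniper: 11 + 15 − 5 = 21
  between Juniper and Ivy: 15 + 4 − 11 = 8
Cheapest insertion is between Denton and Maris, adding 3.
New total = 94 + 3 = 97.

Minimum extra distance: 3 min, inserting Sutton between Denton and Maris.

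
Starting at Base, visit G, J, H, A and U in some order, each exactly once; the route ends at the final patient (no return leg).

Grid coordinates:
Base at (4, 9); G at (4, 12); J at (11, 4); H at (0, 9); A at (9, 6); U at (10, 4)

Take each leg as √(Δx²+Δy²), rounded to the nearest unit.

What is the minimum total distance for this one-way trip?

20 — the minimum one-way total.

There are 5! = 120 possible orderings.
Base - G - J - H - A - U: 3+11+12+9+2 = 37
Base - G - J - H - U - A: 3+11+12+11+2 = 39
Base - G - J - A - H - U: 3+11+3+9+11 = 37
Base - G - J - A - U - H: 3+11+3+2+11 = 30
Base - G - J - U - H - A: 3+11+1+11+9 = 35
Base - G - J - U - A - H: 3+11+1+2+9 = 26
Base - G - H - J - A - U: 3+5+12+3+2 = 25
Base - G - H - J - U - A: 3+5+12+1+2 = 23
Base - G - H - A - J - U: 3+5+9+3+1 = 21
Base - G - H - A - U - J: 3+5+9+2+1 = 20
Base - G - H - U - J - A: 3+5+11+1+3 = 23
Base - G - H - U - A - J: 3+5+11+2+3 = 24
Base - G - A - J - H - U: 3+8+3+12+11 = 37
Base - G - A - J - U - H: 3+8+3+1+11 = 26
… (106 more)
The minimum is 20.
One shortest path: Base → G → H → A → U → J.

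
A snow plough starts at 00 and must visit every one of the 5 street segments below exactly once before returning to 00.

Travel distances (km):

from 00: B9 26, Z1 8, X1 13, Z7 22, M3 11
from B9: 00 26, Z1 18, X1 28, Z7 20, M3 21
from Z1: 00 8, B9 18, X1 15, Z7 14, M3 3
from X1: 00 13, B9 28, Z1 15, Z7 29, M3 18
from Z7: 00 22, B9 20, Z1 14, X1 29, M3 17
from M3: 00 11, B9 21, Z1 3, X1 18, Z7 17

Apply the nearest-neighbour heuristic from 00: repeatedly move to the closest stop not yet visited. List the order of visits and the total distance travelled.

89 km along 00 → Z1 → M3 → Z7 → B9 → X1 → 00.

From 00: distances to unvisited — Z1=8, M3=11, X1=13, Z7=22, B9=26. Nearest is Z1 (8).
From Z1: distances to unvisited — M3=3, Z7=14, X1=15, B9=18. Nearest is M3 (3).
From M3: distances to unvisited — Z7=17, X1=18, B9=21. Nearest is Z7 (17).
From Z7: distances to unvisited — B9=20, X1=29. Nearest is B9 (20).
From B9: distances to unvisited — X1=28. Nearest is X1 (28).
Return X1→00: 13.
Total = 8 + 3 + 17 + 20 + 28 + 13 = 89.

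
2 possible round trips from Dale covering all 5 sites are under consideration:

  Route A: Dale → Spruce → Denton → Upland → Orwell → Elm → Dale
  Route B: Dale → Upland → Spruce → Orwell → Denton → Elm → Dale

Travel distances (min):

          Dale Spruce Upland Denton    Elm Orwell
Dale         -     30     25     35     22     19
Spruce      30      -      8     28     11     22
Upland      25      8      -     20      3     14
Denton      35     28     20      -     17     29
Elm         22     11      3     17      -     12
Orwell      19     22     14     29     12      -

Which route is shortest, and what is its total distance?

Route A: 30 + 28 + 20 + 14 + 12 + 22 = 126
Route B: 25 + 8 + 22 + 29 + 17 + 22 = 123

Shortest is Route B, total 123 min.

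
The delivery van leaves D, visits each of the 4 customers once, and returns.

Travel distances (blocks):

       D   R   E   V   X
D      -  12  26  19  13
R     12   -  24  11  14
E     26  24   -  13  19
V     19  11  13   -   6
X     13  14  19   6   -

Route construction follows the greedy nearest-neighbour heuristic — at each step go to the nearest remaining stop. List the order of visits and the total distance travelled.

Nearest-neighbour total = 74 blocks; route D → R → V → X → E → D.

D → [R:12 / X:13 / V:19 / E:26] → R (12)
R → [V:11 / X:14 / E:24] → V (11)
V → [X:6 / E:13] → X (6)
X → [E:19] → E (19)
Return E→D: 26.
Total = 12 + 11 + 6 + 19 + 26 = 74.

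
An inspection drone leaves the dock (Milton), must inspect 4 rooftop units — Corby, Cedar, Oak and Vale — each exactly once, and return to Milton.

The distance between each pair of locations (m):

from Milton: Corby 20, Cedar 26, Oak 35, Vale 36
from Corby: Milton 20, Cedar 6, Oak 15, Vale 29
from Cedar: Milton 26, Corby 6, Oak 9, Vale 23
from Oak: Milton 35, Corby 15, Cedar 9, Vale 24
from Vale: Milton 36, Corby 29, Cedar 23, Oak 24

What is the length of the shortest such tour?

Shortest round trip = 95 m.

There are 12 distinct closed tours to check (reversals are equivalent).
Milton → Corby → Cedar → Oak → Vale → Milton: 20+6+9+24+36 = 95
Milton → Corby → Cedar → Vale → Oak → Milton: 20+6+23+24+35 = 108
Milton → Corby → Oak → Cedar → Vale → Milton: 20+15+9+23+36 = 103
Milton → Corby → Oak → Vale → Cedar → Milton: 20+15+24+23+26 = 108
Milton → Corby → Vale → Cedar → Oak → Milton: 20+29+23+9+35 = 116
Milton → Corby → Vale → Oak → Cedar → Milton: 20+29+24+9+26 = 108
Milton → Cedar → Corby → Oak → Vale → Milton: 26+6+15+24+36 = 107
Milton → Cedar → Corby → Vale → Oak → Milton: 26+6+29+24+35 = 120
Milton → Cedar → Oak → Corby → Vale → Milton: 26+9+15+29+36 = 115
Milton → Cedar → Vale → Corby → Oak → Milton: 26+23+29+15+35 = 128
Milton → Oak → Corby → Cedar → Vale → Milton: 35+15+6+23+36 = 115
Milton → Oak → Cedar → Corby → Vale → Milton: 35+9+6+29+36 = 115
The minimum is 95.
One optimal route: Milton → Corby → Cedar → Oak → Vale → Milton (or its reverse).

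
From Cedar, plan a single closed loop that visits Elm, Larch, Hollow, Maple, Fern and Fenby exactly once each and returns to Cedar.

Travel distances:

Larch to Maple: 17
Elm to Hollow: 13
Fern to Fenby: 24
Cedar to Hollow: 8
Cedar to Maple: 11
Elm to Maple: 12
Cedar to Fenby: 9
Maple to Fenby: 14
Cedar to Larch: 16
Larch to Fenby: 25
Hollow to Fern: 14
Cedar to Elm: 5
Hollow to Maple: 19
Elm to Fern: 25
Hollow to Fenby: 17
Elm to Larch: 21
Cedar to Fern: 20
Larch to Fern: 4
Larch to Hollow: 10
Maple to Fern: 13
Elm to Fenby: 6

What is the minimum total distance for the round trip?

60 — the shortest possible round trip.

With 6 stops there are 6!/2 = 360 distinct round trips (a route and its reverse cost the same).
Cedar-Elm-Larch-Hollow-Maple-Fern-Fenby-Cedar: 5+21+10+19+13+24+9 = 101
Cedar-Elm-Larch-Hollow-Maple-Fenby-Fern-Cedar: 5+21+10+19+14+24+20 = 113
Cedar-Elm-Larch-Hollow-Fern-Maple-Fenby-Cedar: 5+21+10+14+13+14+9 = 86
Cedar-Elm-Larch-Hollow-Fern-Fenby-Maple-Cedar: 5+21+10+14+24+14+11 = 99
Cedar-Elm-Larch-Hollow-Fenby-Maple-Fern-Cedar: 5+21+10+17+14+13+20 = 100
Cedar-Elm-Larch-Hollow-Fenby-Fern-Maple-Cedar: 5+21+10+17+24+13+11 = 101
Cedar-Elm-Larch-Maple-Hollow-Fern-Fenby-Cedar: 5+21+17+19+14+24+9 = 109
Cedar-Elm-Larch-Maple-Hollow-Fenby-Fern-Cedar: 5+21+17+19+17+24+20 = 123
… (352 more)
Cedar-Elm-Fenby-Maple-Fern-Larch-Hollow-Cedar: 5+6+14+13+4+10+8 = 60  ← best
The minimum is 60.
One optimal route: Cedar → Elm → Fenby → Maple → Fern → Larch → Hollow → Cedar (or its reverse).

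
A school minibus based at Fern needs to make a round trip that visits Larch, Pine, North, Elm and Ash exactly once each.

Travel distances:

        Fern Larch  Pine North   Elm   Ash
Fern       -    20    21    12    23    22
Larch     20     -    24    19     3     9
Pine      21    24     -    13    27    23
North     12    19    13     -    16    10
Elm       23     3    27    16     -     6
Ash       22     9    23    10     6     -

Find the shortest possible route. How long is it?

Shortest round trip = 73.

With 5 stops there are 5!/2 = 60 distinct round trips (a route and its reverse cost the same).
Fern → Larch → Pine → North → Elm → Ash → Fern: 20+24+13+16+6+22 = 101
Fern → Larch → Pine → North → Ash → Elm → Fern: 20+24+13+10+6+23 = 96
Fern → Larch → Pine → Elm → North → Ash → Fern: 20+24+27+16+10+22 = 119
Fern → Larch → Pine → Elm → Ash → North → Fern: 20+24+27+6+10+12 = 99
Fern → Larch → Pine → Ash → North → Elm → Fern: 20+24+23+10+16+23 = 116
Fern → Larch → Pine → Ash → Elm → North → Fern: 20+24+23+6+16+12 = 101
Fern → Larch → North → Pine → Elm → Ash → Fern: 20+19+13+27+6+22 = 107
Fern → Larch → North → Pine → Ash → Elm → Fern: 20+19+13+23+6+23 = 104
Fern → Larch → North → Elm → Pine → Ash → Fern: 20+19+16+27+23+22 = 127
Fern → Larch → North → Elm → Ash → Pine → Fern: 20+19+16+6+23+21 = 105
Fern → Larch → North → Ash → Pine → Elm → Fern: 20+19+10+23+27+23 = 122
Fern → Larch → North → Ash → Elm → Pine → Fern: 20+19+10+6+27+21 = 103
Fern → Larch → Elm → Pine → North → Ash → Fern: 20+3+27+13+10+22 = 95
Fern → Larch → Elm → Pine → Ash → North → Fern: 20+3+27+23+10+12 = 95
… (46 more)
Fern → Larch → Elm → Ash → North → Pine → Fern: 20+3+6+10+13+21 = 73  ← best
The minimum is 73.
One optimal route: Fern → Larch → Elm → Ash → North → Pine → Fern (or its reverse).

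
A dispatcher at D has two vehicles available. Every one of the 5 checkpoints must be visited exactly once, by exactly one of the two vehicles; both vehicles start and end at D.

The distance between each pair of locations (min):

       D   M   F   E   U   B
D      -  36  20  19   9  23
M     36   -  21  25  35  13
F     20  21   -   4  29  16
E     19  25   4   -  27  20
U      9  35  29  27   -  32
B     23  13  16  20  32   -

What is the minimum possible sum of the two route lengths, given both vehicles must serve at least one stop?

Minimum combined distance: 98 min.

Check every non-empty split of the stops between the two vehicles; for each half take its own optimal tour:
  {M} + {F, E, U, B}: 72 + 79 = 151
  {F} + {M, E, U, B}: 40 + 96 = 136
  {M, F} + {E, U, B}: 77 + 79 = 156
  {E} + {M, F, U, B}: 38 + 93 = 131
  {M, E} + {F, U, B}: 80 + 77 = 157
  {F, E} + {M, U, B}: 43 + 80 = 123
  … (15 splits in total)
  {U} + {M, F, E, B}: 18 + 80 = 98  ← best
Best: vehicle 1 D → U → D = 18; vehicle 2 D → E → F → M → B → D = 80; combined 98.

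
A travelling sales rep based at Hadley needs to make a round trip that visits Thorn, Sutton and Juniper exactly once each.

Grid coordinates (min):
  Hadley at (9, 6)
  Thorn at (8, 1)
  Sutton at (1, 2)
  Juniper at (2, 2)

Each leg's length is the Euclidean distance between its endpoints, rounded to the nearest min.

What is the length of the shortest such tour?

Minimum total distance: 21 min.

Hadley→Thorn→Sutton→Juniper→Hadley: 5+7+1+8 = 21
Hadley→Thorn→Juniper→Sutton→Hadley: 5+6+1+9 = 21
Hadley→Sutton→Thorn→Juniper→Hadley: 9+7+6+8 = 30
The minimum is 21.
One optimal route: Hadley → Thorn → Sutton → Juniper → Hadley (or its reverse).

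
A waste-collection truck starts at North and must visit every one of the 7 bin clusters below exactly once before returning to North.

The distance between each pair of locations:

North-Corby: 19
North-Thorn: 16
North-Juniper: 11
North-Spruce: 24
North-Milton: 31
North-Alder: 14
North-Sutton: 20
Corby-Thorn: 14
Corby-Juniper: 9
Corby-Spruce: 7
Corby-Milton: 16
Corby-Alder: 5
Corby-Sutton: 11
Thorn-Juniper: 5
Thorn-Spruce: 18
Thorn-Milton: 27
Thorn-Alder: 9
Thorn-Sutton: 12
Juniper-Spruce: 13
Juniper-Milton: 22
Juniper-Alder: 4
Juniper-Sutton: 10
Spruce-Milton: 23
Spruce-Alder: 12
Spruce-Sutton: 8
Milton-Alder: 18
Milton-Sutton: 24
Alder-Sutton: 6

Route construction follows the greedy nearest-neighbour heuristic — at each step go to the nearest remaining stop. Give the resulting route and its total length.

North → [Juniper:11 / Alder:14 / Thorn:16 / Corby:19 / Sutton:20 / Spruce:24 / Milton:31] → Juniper (11)
Juniper → [Alder:4 / Thorn:5 / Corby:9 / Sutton:10 / Spruce:13 / Milton:22] → Alder (4)
Alder → [Corby:5 / Sutton:6 / Thorn:9 / Spruce:12 / Milton:18] → Corby (5)
Corby → [Spruce:7 / Sutton:11 / Thorn:14 / Milton:16] → Spruce (7)
Spruce → [Sutton:8 / Thorn:18 / Milton:23] → Sutton (8)
Sutton → [Thorn:12 / Milton:24] → Thorn (12)
Thorn → [Milton:27] → Milton (27)
Return Milton→North: 31.
Total = 11 + 4 + 5 + 7 + 8 + 12 + 27 + 31 = 105.

Nearest-neighbour total = 105; route North → Juniper → Alder → Corby → Spruce → Sutton → Thorn → Milton → North.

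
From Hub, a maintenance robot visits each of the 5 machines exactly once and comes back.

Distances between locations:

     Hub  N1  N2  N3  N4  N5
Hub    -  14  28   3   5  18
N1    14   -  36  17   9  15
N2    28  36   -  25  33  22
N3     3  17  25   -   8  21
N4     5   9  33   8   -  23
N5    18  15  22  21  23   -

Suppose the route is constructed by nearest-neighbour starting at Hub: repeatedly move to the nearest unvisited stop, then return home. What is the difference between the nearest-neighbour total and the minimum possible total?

From Hub: N3=3, N4=5, N1=14, N5=18, N2=28 → choose N3 (3).
From N3: N4=8, N1=17, N5=21, N2=25 → choose N4 (8).
From N4: N1=9, N5=23, N2=33 → choose N1 (9).
From N1: N5=15, N2=36 → choose N5 (15).
From N5: N2=22 → choose N2 (22).
NN route Hub → N3 → N4 → N1 → N5 → N2 → Hub costs 85.
Optimal: Hub → N3 → N2 → N5 → N1 → N4 → Hub costs 79 (by enumerating all 60 distinct tours).
Excess = 85 − 79 = 6.

6 longer than the optimal tour.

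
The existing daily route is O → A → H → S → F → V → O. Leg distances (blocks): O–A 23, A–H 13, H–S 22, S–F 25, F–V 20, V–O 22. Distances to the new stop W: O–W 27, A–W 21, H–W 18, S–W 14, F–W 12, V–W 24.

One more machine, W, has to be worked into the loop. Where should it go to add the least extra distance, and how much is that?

Insertion cost between consecutive stops i–j is d(i,W) + d(W,j) − d(i,j):
  between O and A: 27 + 21 − 23 = 25
  between A and H: 21 + 18 − 13 = 26
  between H and S: 18 + 14 − 22 = 10
  between S and F: 14 + 12 − 25 = 1
  between F and V: 12 + 24 − 20 = 16
  between V and O: 24 + 27 − 22 = 29
Cheapest insertion is between S and F, adding 1.
New total = 125 + 1 = 126.

Adding 1 blocks by placing W on the S–F leg.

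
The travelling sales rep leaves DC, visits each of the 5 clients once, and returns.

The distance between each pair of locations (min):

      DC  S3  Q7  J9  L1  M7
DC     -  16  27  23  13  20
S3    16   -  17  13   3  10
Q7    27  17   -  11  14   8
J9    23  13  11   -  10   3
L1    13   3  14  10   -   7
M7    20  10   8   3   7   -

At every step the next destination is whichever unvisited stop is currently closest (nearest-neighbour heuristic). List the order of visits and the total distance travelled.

67 min along DC → L1 → S3 → M7 → J9 → Q7 → DC.

DC → [L1:13 / S3:16 / M7:20 / J9:23 / Q7:27] → L1 (13)
L1 → [S3:3 / M7:7 / J9:10 / Q7:14] → S3 (3)
S3 → [M7:10 / J9:13 / Q7:17] → M7 (10)
M7 → [J9:3 / Q7:8] → J9 (3)
J9 → [Q7:11] → Q7 (11)
Return Q7→DC: 27.
Total = 13 + 3 + 10 + 3 + 11 + 27 = 67.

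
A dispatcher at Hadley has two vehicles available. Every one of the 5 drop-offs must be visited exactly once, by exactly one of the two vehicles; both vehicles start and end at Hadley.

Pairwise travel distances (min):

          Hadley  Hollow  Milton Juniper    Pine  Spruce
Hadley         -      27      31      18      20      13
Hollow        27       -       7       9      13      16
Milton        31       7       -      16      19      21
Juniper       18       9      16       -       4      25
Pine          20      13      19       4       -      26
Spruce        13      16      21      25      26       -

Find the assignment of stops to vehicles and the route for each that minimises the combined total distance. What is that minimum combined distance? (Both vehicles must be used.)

Check every non-empty split of the stops between the two vehicles; for each half take its own optimal tour:
  {Hollow} + {Milton, Juniper, Pine, Spruce}: 54 + 74 = 128
  {Milton} + {Hollow, Juniper, Pine, Spruce}: 62 + 62 = 124
  {Hollow, Milton} + {Juniper, Pine, Spruce}: 65 + 61 = 126
  {Juniper} + {Hollow, Milton, Pine, Spruce}: 36 + 74 = 110
  {Hollow, Juniper} + {Milton, Pine, Spruce}: 54 + 73 = 127
  {Milton, Juniper} + {Hollow, Pine, Spruce}: 65 + 62 = 127
  … (15 splits in total)
  {Hollow, Milton, Juniper, Pine} + {Spruce}: 71 + 26 = 97  ← best
Best: vehicle 1 Hadley → Milton → Hollow → Juniper → Pine → Hadley = 71; vehicle 2 Hadley → Spruce → Hadley = 26; combined 97.

97 min — the smallest possible combined total.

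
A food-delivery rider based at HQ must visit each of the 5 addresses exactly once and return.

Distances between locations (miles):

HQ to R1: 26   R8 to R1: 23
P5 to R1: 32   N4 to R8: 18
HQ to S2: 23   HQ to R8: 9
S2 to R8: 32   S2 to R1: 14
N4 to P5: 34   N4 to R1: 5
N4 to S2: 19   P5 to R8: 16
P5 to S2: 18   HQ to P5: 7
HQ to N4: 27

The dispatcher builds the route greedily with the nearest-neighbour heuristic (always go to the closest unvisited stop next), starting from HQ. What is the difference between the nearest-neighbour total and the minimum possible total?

HQ: P5=7, R8=9, S2=23, R1=26, N4=27 ⇒ P5
P5: R8=16, S2=18, R1=32, N4=34 ⇒ R8
R8: N4=18, R1=23, S2=32 ⇒ N4
N4: R1=5, S2=19 ⇒ R1
R1: S2=14 ⇒ S2
NN route HQ → P5 → R8 → N4 → R1 → S2 → HQ costs 83.
Optimal: HQ → P5 → S2 → R1 → N4 → R8 → HQ costs 71 (by enumerating all 60 distinct tours).
Excess = 83 − 71 = 12.

The nearest-neighbour route is 12 miles longer than optimal.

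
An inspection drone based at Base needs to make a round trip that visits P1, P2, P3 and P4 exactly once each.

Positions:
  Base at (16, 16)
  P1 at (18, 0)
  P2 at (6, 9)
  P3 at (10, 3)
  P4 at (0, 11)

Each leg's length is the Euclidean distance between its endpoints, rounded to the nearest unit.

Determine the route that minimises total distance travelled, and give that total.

Minimum total distance: 55.

There are 12 distinct closed tours to check (reversals are equivalent).
Base → P1 → P2 → P3 → P4 → Base: 16+15+7+13+17 = 68
Base → P1 → P2 → P4 → P3 → Base: 16+15+6+13+14 = 64
Base → P1 → P3 → P2 → P4 → Base: 16+9+7+6+17 = 55
Base → P1 → P3 → P4 → P2 → Base: 16+9+13+6+12 = 56
Base → P1 → P4 → P2 → P3 → Base: 16+21+6+7+14 = 64
Base → P1 → P4 → P3 → P2 → Base: 16+21+13+7+12 = 69
Base → P2 → P1 → P3 → P4 → Base: 12+15+9+13+17 = 66
Base → P2 → P1 → P4 → P3 → Base: 12+15+21+13+14 = 75
Base → P2 → P3 → P1 → P4 → Base: 12+7+9+21+17 = 66
Base → P2 → P4 → P1 → P3 → Base: 12+6+21+9+14 = 62
Base → P3 → P1 → P2 → P4 → Base: 14+9+15+6+17 = 61
Base → P3 → P2 → P1 → P4 → Base: 14+7+15+21+17 = 74
The minimum is 55.
One optimal route: Base → P1 → P3 → P2 → P4 → Base (or its reverse).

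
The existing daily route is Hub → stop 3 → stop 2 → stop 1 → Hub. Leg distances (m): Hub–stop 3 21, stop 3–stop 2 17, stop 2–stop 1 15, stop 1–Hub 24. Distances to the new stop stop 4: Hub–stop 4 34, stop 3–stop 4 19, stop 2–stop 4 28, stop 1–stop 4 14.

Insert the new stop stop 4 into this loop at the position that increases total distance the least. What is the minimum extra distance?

Insertion cost between consecutive stops i–j is d(i,stop 4) + d(stop 4,j) − d(i,j):
  between Hub and stop 3: 34 + 19 − 21 = 32
  between stop 3 and stop 2: 19 + 28 − 17 = 30
  between stop 2 and stop 1: 28 + 14 − 15 = 27
  between stop 1 and Hub: 14 + 34 − 24 = 24
Cheapest insertion is between stop 1 and Hub, adding 24.
New total = 77 + 24 = 101.

+24 m — insert stop 4 between stop 1 and Hub.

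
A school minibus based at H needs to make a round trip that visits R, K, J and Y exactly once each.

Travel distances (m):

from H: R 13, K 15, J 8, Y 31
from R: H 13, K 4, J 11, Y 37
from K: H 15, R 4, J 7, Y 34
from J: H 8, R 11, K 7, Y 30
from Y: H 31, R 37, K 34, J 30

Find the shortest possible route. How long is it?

Minimum total distance: 85 m.

There are 12 distinct closed tours to check (reversals are equivalent).
H→R→K→J→Y→H: 13+4+7+30+31 = 85
H→R→K→Y→J→H: 13+4+34+30+8 = 89
H→R→J→K→Y→H: 13+11+7+34+31 = 96
H→R→J→Y→K→H: 13+11+30+34+15 = 103
H→R→Y→K→J→H: 13+37+34+7+8 = 99
H→R→Y→J→K→H: 13+37+30+7+15 = 102
H→K→R→J→Y→H: 15+4+11+30+31 = 91
H→K→R→Y→J→H: 15+4+37+30+8 = 94
H→K→J→R→Y→H: 15+7+11+37+31 = 101
H→K→Y→R→J→H: 15+34+37+11+8 = 105
H→J→R→K→Y→H: 8+11+4+34+31 = 88
H→J→K→R→Y→H: 8+7+4+37+31 = 87
The minimum is 85.
One optimal route: H → R → K → J → Y → H (or its reverse).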